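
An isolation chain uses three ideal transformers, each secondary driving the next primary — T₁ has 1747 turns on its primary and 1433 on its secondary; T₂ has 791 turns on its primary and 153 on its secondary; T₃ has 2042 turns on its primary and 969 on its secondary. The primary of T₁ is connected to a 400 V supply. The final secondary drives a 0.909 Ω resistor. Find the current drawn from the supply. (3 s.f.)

After T₁: V = 400.00 × 1433/1747 = 328.11 V.
After T₂: V = 328.11 × 153/791 = 63.464 V.
After T₃: V = 63.464 × 969/2042 = 30.116 V.
I_load = 30.116/0.909 = 33.131 A, so P_out = 30.116 × 33.131 = 997.77 W.
All ideal ⇒ P_in = P_out, so I_supply = 997.77/400 = 2.49 A.

I_supply ≈ 2.49 A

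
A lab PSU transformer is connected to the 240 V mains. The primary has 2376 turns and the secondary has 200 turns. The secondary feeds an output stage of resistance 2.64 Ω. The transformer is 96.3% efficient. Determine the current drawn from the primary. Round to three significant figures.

V_s = 240 × 200/2376 = 20.202 V.
I_s = V_s/R = 20.202/2.64 = 7.6523 A.
P_out = V_s I_s = 20.202 × 7.6523 = 154.59 W.
P_in = P_out/η = 154.59/0.963 = 160.53 W.
I_p = P_in/V_p = 160.53/240 = 0.669 A.

I_p ≈ 0.669 A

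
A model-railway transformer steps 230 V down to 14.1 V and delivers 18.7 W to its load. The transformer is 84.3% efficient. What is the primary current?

P_in = P_out/η = 18.7/0.843 = 22.183 W.
I_p = P_in/V_p = 22.183/230 = 0.0964 A.

I_p ≈ 0.0964 A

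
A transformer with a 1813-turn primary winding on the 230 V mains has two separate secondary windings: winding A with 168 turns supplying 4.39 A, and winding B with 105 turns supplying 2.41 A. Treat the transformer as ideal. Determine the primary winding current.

V_A = 230 × 168/1813 = 21.313 V; V_B = 230 × 105/1813 = 13.320 V.
P_out = V_A I_A + V_B I_B = 21.313×4.39 + 13.320×2.41 = 93.563 + 32.102 = 125.67 W.
Ideal ⇒ P_in = P_out, so I_p = P_out/V_p = 125.67/230 = 0.546 A.

I_p ≈ 0.546 A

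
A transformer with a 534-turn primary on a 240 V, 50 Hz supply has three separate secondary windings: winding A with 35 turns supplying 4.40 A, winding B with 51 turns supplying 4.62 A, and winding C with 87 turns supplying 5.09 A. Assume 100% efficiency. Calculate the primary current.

V_A = 240 × 35/534 = 15.730 V; V_B = 240 × 51/534 = 22.921 V; V_C = 240 × 87/534 = 39.101 V.
P_out = V_A I_A + V_B I_B + V_C I_C = 15.730×4.40 + 22.921×4.62 + 39.101×5.09 = 69.213 + 105.90 + 199.02 = 374.13 W.
Ideal ⇒ P_in = P_out, so I_p = P_out/V_p = 374.13/240 = 1.56 A.

I_p ≈ 1.56 A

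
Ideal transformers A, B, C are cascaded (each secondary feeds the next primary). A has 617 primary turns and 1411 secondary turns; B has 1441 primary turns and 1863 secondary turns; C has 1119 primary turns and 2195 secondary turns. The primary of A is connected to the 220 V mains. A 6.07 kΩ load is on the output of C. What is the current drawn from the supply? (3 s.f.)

After A: V = 220.00 × 1411/617 = 503.11 V.
After B: V = 503.11 × 1863/1441 = 650.45 V.
After C: V = 650.45 × 2195/1119 = 1275.9 V.
I_load = 1275.9/6070 = 0.21020 A, so P_out = 1275.9 × 0.21020 = 268.19 W.
All ideal ⇒ P_in = P_out, so I_supply = 268.19/220 = 1.22 A.

I_supply ≈ 1.22 A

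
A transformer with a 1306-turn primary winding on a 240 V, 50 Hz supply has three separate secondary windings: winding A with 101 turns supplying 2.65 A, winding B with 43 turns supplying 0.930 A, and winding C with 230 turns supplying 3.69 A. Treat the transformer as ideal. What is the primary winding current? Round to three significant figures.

V_A = 240 × 101/1306 = 18.560 V; V_B = 240 × 43/1306 = 7.9020 V; V_C = 240 × 230/1306 = 42.266 V.
P_out = V_A I_A + V_B I_B + V_C I_C = 18.560×2.65 + 7.9020×0.930 + 42.266×3.69 = 49.185 + 7.3489 + 155.96 = 212.50 W.
Ideal ⇒ P_in = P_out, so I_p = P_out/V_p = 212.50/240 = 0.885 A.

I_p ≈ 0.885 A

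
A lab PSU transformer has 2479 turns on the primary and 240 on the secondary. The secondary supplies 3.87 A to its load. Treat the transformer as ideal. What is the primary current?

I_p ≈ 0.375 A

For an ideal transformer I_p/I_s = N_s/N_p, so I_p = 3.87 × 240/2479 = 0.375 A.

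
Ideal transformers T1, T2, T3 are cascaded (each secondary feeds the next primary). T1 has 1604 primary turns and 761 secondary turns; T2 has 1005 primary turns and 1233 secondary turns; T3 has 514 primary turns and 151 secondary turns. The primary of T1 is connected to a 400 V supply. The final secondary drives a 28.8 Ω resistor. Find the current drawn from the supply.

Secondary of T1: V = 400.00 × 761/1604 = 189.78 V.
Secondary of T2: V = 189.78 × 1233/1005 = 232.83 V.
Secondary of T3: V = 232.83 × 151/514 = 68.399 V.
I_load = 68.399/28.8 = 2.3750 A, so P_out = 68.399 × 2.3750 = 162.45 W.
All ideal ⇒ P_in = P_out, so I_supply = 162.45/400 = 0.406 A.

I_supply ≈ 0.406 A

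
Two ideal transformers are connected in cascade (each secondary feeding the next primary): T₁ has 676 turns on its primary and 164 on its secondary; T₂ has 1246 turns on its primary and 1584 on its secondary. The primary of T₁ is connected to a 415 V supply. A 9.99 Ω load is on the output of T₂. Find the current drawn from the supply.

Secondary of T₁: V = 415.00 × 164/676 = 100.68 V.
Secondary of T₂: V = 100.68 × 1584/1246 = 127.99 V.
I_load = 127.99/9.99 = 12.812 A, so P_out = 127.99 × 12.812 = 1639.8 W.
All ideal ⇒ P_in = P_out, so I_supply = 1639.8/415 = 3.95 A.

I_supply ≈ 3.95 A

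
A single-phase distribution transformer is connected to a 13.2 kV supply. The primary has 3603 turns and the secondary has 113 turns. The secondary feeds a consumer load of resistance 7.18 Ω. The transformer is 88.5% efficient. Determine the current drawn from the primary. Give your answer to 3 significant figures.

I_p ≈ 2.04 A

V_s = 13200 × 113/3603 = 413.99 V.
I_s = V_s/R = 413.99/7.18 = 57.659 A.
P_out = V_s I_s = 413.99 × 57.659 = 23870 W.
P_in = P_out/η = 23870/0.885 = 26972 W.
I_p = P_in/V_p = 26972/13200 = 2.04 A.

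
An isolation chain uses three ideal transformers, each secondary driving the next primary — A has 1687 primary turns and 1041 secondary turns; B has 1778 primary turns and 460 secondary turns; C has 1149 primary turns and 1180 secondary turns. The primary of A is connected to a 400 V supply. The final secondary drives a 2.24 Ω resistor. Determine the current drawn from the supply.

Secondary of A: V = 400.00 × 1041/1687 = 246.83 V.
Secondary of B: V = 246.83 × 460/1778 = 63.859 V.
Secondary of C: V = 63.859 × 1180/1149 = 65.582 V.
I_load = 65.582/2.24 = 29.278 A, so P_out = 65.582 × 29.278 = 1920.1 W.
All ideal ⇒ P_in = P_out, so I_supply = 1920.1/400 = 4.80 A.

I_supply ≈ 4.80 A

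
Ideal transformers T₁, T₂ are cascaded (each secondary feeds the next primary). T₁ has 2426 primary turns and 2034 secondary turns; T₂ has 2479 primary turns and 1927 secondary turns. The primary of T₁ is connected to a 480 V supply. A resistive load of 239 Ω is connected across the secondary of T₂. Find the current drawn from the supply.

I_supply ≈ 0.853 A

Secondary of T₁: V = 480.00 × 2034/2426 = 402.44 V.
Secondary of T₂: V = 402.44 × 1927/2479 = 312.83 V.
I_load = 312.83/239 = 1.3089 A, so P_out = 312.83 × 1.3089 = 409.46 W.
All ideal ⇒ P_in = P_out, so I_supply = 409.46/480 = 0.853 A.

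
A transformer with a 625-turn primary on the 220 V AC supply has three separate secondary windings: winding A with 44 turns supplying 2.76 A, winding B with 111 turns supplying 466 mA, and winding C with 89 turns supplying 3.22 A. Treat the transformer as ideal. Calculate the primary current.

I_p ≈ 0.736 A

V_A = 220 × 44/625 = 15.488 V; V_B = 220 × 111/625 = 39.072 V; V_C = 220 × 89/625 = 31.328 V.
P_out = V_A I_A + V_B I_B + V_C I_C = 15.488×2.76 + 39.072×0.466 + 31.328×3.22 = 42.747 + 18.208 + 100.88 = 161.83 W.
Ideal ⇒ P_in = P_out, so I_p = P_out/V_p = 161.83/220 = 0.736 A.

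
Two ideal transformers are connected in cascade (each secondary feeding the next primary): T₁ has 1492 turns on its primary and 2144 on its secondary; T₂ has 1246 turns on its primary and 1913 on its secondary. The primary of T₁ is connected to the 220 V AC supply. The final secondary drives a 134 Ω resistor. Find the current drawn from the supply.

After T₁: V = 220.00 × 2144/1492 = 316.14 V.
After T₂: V = 316.14 × 1913/1246 = 485.37 V.
I_load = 485.37/134 = 3.6222 A, so P_out = 485.37 × 3.6222 = 1758.1 W.
All ideal ⇒ P_in = P_out, so I_supply = 1758.1/220 = 7.99 A.

I_supply ≈ 7.99 A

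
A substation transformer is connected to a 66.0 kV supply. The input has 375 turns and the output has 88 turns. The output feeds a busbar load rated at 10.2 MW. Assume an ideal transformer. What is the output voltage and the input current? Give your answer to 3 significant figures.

V_out ≈ 15500 V, I_in ≈ 155 A

V_out = V_in × N_out/N_in = 66000 × 88/375 = 15488 V.
I_out = P/V_out = 1.02×10^7/15488 = 658.57 A.
I_in = I_out × N_out/N_in = 658.57 × 88/375 = 155 A.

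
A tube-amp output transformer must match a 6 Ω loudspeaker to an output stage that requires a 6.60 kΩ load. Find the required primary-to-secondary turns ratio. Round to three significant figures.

Z_p/Z_s = (N_p/N_s)², so N_p/N_s = √(6600/6) = √1100 = 33.2.

N_p/N_s ≈ 33.2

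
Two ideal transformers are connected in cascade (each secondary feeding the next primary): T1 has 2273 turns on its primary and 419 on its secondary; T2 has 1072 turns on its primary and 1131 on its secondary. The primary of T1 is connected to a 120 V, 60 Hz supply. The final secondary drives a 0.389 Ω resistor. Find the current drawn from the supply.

I_supply ≈ 11.7 A

After T1: V = 120.00 × 419/2273 = 22.121 V.
After T2: V = 22.121 × 1131/1072 = 23.338 V.
I_load = 23.338/0.389 = 59.995 A, so P_out = 23.338 × 59.995 = 1400.2 W.
All ideal ⇒ P_in = P_out, so I_supply = 1400.2/120 = 11.7 A.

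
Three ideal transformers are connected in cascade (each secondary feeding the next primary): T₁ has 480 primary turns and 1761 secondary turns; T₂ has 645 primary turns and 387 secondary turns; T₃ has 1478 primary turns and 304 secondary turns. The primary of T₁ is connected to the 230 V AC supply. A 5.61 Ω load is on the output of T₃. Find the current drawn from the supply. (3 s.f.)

After T₁: V = 230.00 × 1761/480 = 843.81 V.
After T₂: V = 843.81 × 387/645 = 506.29 V.
After T₃: V = 506.29 × 304/1478 = 104.13 V.
I_load = 104.13/5.61 = 18.562 A, so P_out = 104.13 × 18.562 = 1933.0 W.
All ideal ⇒ P_in = P_out, so I_supply = 1933.0/230 = 8.40 A.

I_supply ≈ 8.40 A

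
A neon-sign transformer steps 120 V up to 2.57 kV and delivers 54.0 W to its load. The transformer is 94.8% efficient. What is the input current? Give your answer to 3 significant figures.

I_in ≈ 0.475 A

P_in = P_out/η = 54.0/0.948 = 56.962 W.
I_in = P_in/V_in = 56.962/120 = 0.475 A.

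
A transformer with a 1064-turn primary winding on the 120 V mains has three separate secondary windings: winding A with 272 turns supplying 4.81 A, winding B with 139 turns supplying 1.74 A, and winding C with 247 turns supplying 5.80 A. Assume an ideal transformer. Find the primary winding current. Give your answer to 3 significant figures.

I_p ≈ 2.80 A

V_A = 120 × 272/1064 = 30.677 V; V_B = 120 × 139/1064 = 15.677 V; V_C = 120 × 247/1064 = 27.857 V.
P_out = V_A I_A + V_B I_B + V_C I_C = 30.677×4.81 + 15.677×1.74 + 27.857×5.80 = 147.55 + 27.277 + 161.57 = 336.40 W.
Ideal ⇒ P_in = P_out, so I_p = P_out/V_p = 336.40/120 = 2.80 A.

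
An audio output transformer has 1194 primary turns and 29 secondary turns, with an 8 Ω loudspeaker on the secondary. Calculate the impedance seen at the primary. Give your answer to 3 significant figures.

Z_p ≈ 13600 Ω

Z_p = (N_p/N_s)² × Z_s = (1194/29)² × 8 = 13600 Ω.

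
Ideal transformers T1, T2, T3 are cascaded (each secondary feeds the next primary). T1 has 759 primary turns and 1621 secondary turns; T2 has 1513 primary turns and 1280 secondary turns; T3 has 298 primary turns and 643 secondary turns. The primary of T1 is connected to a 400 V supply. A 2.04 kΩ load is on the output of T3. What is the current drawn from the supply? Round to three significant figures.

Secondary of T1: V = 400.00 × 1621/759 = 854.28 V.
Secondary of T2: V = 854.28 × 1280/1513 = 722.72 V.
Secondary of T3: V = 722.72 × 643/298 = 1559.4 V.
I_load = 1559.4/2040 = 0.76443 A, so P_out = 1559.4 × 0.76443 = 1192.1 W.
All ideal ⇒ P_in = P_out, so I_supply = 1192.1/400 = 2.98 A.

I_supply ≈ 2.98 A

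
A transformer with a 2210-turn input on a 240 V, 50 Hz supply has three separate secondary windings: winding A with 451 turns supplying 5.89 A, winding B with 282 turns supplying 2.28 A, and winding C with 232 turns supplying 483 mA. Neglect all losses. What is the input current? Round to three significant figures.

V_A = 240 × 451/2210 = 48.977 V; V_B = 240 × 282/2210 = 30.624 V; V_C = 240 × 232/2210 = 25.195 V.
P_out = V_A I_A + V_B I_B + V_C I_C = 48.977×5.89 + 30.624×2.28 + 25.195×0.483 = 288.48 + 69.824 + 12.169 = 370.47 W.
Ideal ⇒ P_in = P_out, so I_in = P_out/V_in = 370.47/240 = 1.54 A.

I_in ≈ 1.54 A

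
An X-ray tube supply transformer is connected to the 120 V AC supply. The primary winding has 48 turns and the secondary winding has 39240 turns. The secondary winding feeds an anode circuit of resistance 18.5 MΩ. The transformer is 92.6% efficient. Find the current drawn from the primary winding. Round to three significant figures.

I_p ≈ 4.68 A

V_s = 120 × 39240/48 = 98100 V.
I_s = V_s/R = 98100/(1.85×10^7) = 0.0053027 A.
P_out = V_s I_s = 98100 × 0.0053027 = 520.20 W.
P_in = P_out/η = 520.20/0.926 = 561.77 W.
I_p = P_in/V_p = 561.77/120 = 4.68 A.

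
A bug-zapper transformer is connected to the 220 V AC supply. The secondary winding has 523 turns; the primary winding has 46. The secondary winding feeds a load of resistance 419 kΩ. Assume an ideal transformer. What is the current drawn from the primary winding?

V_s = V_p × N_s/N_p = 220 × 523/46 = 2501.3 V.
I_s = V_s/R = 2501.3/419000 = 0.0059697 A.
For an ideal transformer I_p N_p = I_s N_s, so I_p = 0.0059697 × 523/46 = 0.0679 A.

I_p ≈ 0.0679 A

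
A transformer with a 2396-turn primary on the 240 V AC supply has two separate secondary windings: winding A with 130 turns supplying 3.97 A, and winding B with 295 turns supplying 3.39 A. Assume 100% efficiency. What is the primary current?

I_p ≈ 0.633 A

V_A = 240 × 130/2396 = 13.022 V; V_B = 240 × 295/2396 = 29.549 V.
P_out = V_A I_A + V_B I_B = 13.022×3.97 + 29.549×3.39 = 51.696 + 100.17 = 151.87 W.
Ideal ⇒ P_in = P_out, so I_p = P_out/V_p = 151.87/240 = 0.633 A.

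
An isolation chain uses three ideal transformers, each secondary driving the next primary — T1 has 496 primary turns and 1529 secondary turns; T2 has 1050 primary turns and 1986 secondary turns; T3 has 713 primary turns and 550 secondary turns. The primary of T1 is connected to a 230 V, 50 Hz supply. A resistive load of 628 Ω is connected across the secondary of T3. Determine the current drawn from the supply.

I_supply ≈ 7.41 A

Secondary of T1: V = 230.00 × 1529/496 = 709.01 V.
Secondary of T2: V = 709.01 × 1986/1050 = 1341.0 V.
Secondary of T3: V = 1341.0 × 550/713 = 1034.5 V.
I_load = 1034.5/628 = 1.6472 A, so P_out = 1034.5 × 1.6472 = 1704.0 W.
All ideal ⇒ P_in = P_out, so I_supply = 1704.0/230 = 7.41 A.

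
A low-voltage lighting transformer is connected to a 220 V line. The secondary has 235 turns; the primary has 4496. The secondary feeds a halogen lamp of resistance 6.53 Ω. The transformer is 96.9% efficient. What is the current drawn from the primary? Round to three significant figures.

I_p ≈ 0.0950 A

V_s = 220 × 235/4496 = 11.499 V.
I_s = V_s/R = 11.499/6.53 = 1.7610 A.
P_out = V_s I_s = 11.499 × 1.7610 = 20.250 W.
P_in = P_out/η = 20.250/0.969 = 20.897 W.
I_p = P_in/V_p = 20.897/220 = 0.0950 A.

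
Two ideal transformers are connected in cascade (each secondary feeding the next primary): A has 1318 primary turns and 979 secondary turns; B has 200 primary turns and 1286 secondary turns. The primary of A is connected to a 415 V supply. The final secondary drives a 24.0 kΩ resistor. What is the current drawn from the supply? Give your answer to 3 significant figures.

I_supply ≈ 0.394 A

After A: V = 415.00 × 979/1318 = 308.26 V.
After B: V = 308.26 × 1286/200 = 1982.1 V.
I_load = 1982.1/24000 = 0.082588 A, so P_out = 1982.1 × 0.082588 = 163.70 W.
All ideal ⇒ P_in = P_out, so I_supply = 163.70/415 = 0.394 A.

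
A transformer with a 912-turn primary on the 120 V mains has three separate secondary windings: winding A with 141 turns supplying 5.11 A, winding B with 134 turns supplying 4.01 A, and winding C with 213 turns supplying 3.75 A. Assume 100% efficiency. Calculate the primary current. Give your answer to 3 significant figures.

I_p ≈ 2.26 A

V_A = 120 × 141/912 = 18.553 V; V_B = 120 × 134/912 = 17.632 V; V_C = 120 × 213/912 = 28.026 V.
P_out = V_A I_A + V_B I_B + V_C I_C = 18.553×5.11 + 17.632×4.01 + 28.026×3.75 = 94.804 + 70.703 + 105.10 = 270.61 W.
Ideal ⇒ P_in = P_out, so I_p = P_out/V_p = 270.61/120 = 2.26 A.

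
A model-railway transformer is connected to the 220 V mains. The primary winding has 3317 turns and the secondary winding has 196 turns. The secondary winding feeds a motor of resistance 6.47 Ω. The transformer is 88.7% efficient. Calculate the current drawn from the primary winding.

V_s = 220 × 196/3317 = 13.000 V.
I_s = V_s/R = 13.000/6.47 = 2.0092 A.
P_out = V_s I_s = 13.000 × 2.0092 = 26.119 W.
P_in = P_out/η = 26.119/0.887 = 29.447 W.
I_p = P_in/V_p = 29.447/220 = 0.134 A.

I_p ≈ 0.134 A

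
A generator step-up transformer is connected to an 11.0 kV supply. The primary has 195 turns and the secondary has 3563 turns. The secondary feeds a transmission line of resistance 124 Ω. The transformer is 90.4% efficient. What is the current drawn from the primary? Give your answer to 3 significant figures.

V_s = 11000 × 3563/195 = 200990 V.
I_s = V_s/R = 200990/124 = 1620.9 A.
P_out = V_s I_s = 200990 × 1620.9 = 3.2578×10^8 W.
P_in = P_out/η = 3.2578×10^8/0.904 = 3.6038×10^8 W.
I_p = P_in/V_p = 3.6038×10^8/11000 = 32800 A.

I_p ≈ 32800 A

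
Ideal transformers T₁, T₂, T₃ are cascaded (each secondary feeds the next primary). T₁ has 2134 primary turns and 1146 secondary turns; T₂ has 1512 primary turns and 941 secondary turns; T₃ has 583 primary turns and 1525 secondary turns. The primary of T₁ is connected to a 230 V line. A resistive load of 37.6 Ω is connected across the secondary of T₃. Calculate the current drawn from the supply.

I_supply ≈ 4.68 A

After T₁: V = 230.00 × 1146/2134 = 123.51 V.
After T₂: V = 123.51 × 941/1512 = 76.870 V.
After T₃: V = 76.870 × 1525/583 = 201.07 V.
I_load = 201.07/37.6 = 5.3477 A, so P_out = 201.07 × 5.3477 = 1075.3 W.
All ideal ⇒ P_in = P_out, so I_supply = 1075.3/230 = 4.68 A.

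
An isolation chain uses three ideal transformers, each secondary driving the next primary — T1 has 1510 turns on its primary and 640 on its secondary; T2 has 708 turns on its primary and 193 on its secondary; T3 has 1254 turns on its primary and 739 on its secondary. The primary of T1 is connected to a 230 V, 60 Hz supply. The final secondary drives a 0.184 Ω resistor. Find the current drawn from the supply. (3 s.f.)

I_supply ≈ 5.80 A

After T1: V = 230.00 × 640/1510 = 97.483 V.
After T2: V = 97.483 × 193/708 = 26.574 V.
After T3: V = 26.574 × 739/1254 = 15.660 V.
I_load = 15.660/0.184 = 85.111 A, so P_out = 15.660 × 85.111 = 1332.9 W.
All ideal ⇒ P_in = P_out, so I_supply = 1332.9/230 = 5.80 A.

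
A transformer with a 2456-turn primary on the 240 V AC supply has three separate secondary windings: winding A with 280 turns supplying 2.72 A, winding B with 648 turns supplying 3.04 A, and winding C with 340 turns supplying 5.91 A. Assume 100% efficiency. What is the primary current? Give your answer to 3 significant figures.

I_p ≈ 1.93 A

V_A = 240 × 280/2456 = 27.362 V; V_B = 240 × 648/2456 = 63.322 V; V_C = 240 × 340/2456 = 33.225 V.
P_out = V_A I_A + V_B I_B + V_C I_C = 27.362×2.72 + 63.322×3.04 + 33.225×5.91 = 74.423 + 192.50 + 196.36 = 463.28 W.
Ideal ⇒ P_in = P_out, so I_p = P_out/V_p = 463.28/240 = 1.93 A.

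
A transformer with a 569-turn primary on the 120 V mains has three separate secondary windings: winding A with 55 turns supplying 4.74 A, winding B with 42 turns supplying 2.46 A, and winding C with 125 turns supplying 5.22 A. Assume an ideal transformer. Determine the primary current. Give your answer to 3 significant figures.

V_A = 120 × 55/569 = 11.599 V; V_B = 120 × 42/569 = 8.8576 V; V_C = 120 × 125/569 = 26.362 V.
P_out = V_A I_A + V_B I_B + V_C I_C = 11.599×4.74 + 8.8576×2.46 + 26.362×5.22 = 54.981 + 21.790 + 137.61 = 214.38 W.
Ideal ⇒ P_in = P_out, so I_p = P_out/V_p = 214.38/120 = 1.79 A.

I_p ≈ 1.79 A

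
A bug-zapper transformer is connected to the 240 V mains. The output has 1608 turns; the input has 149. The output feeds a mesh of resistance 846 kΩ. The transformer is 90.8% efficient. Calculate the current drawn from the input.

I_in ≈ 0.0364 A

V_out = 240 × 1608/149 = 2590.1 V.
I_out = V_out/R = 2590.1/846000 = 0.0030615 A.
P_out = V_out I_out = 2590.1 × 0.0030615 = 7.9296 W.
P_in = P_out/η = 7.9296/0.908 = 8.7330 W.
I_in = P_in/V_in = 8.7330/240 = 0.0364 A.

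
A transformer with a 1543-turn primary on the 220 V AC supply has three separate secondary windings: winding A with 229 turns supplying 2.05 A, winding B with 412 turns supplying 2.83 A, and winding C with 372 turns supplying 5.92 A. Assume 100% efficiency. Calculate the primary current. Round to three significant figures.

V_A = 220 × 229/1543 = 32.651 V; V_B = 220 × 412/1543 = 58.743 V; V_C = 220 × 372/1543 = 53.040 V.
P_out = V_A I_A + V_B I_B + V_C I_C = 32.651×2.05 + 58.743×2.83 + 53.040×5.92 = 66.934 + 166.24 + 313.99 = 547.17 W.
Ideal ⇒ P_in = P_out, so I_p = P_out/V_p = 547.17/220 = 2.49 A.

I_p ≈ 2.49 A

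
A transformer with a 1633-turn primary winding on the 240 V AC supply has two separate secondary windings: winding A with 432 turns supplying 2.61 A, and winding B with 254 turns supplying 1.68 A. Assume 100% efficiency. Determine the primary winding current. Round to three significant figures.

V_A = 240 × 432/1633 = 63.491 V; V_B = 240 × 254/1633 = 37.330 V.
P_out = V_A I_A + V_B I_B = 63.491×2.61 + 37.330×1.68 = 165.71 + 62.715 = 228.42 W.
Ideal ⇒ P_in = P_out, so I_p = P_out/V_p = 228.42/240 = 0.952 A.

I_p ≈ 0.952 A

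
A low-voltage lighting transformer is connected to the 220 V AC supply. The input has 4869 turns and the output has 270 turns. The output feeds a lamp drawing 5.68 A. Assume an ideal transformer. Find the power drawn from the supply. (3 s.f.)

I_in = I_out × N_out/N_in = 5.68 × 270/4869 = 0.31497 A.
P = V_in I_in = 220 × 0.31497 = 69.3 W.

P ≈ 69.3 W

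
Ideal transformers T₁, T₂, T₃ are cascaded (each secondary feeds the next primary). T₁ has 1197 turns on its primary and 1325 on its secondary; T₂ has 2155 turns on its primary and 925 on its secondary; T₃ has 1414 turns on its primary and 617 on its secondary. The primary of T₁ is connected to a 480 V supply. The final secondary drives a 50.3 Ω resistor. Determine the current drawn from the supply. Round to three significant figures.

I_supply ≈ 0.410 A

After T₁: V = 480.00 × 1325/1197 = 531.33 V.
After T₂: V = 531.33 × 925/2155 = 228.06 V.
After T₃: V = 228.06 × 617/1414 = 99.516 V.
I_load = 99.516/50.3 = 1.9785 A, so P_out = 99.516 × 1.9785 = 196.89 W.
All ideal ⇒ P_in = P_out, so I_supply = 196.89/480 = 0.410 A.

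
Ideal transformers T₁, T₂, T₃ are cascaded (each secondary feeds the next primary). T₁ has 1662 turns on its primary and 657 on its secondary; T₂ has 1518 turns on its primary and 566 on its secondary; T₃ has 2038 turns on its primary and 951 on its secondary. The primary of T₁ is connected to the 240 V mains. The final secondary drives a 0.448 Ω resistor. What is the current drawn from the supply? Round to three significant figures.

After T₁: V = 240.00 × 657/1662 = 94.874 V.
After T₂: V = 94.874 × 566/1518 = 35.374 V.
After T₃: V = 35.374 × 951/2038 = 16.507 V.
I_load = 16.507/0.448 = 36.846 A, so P_out = 16.507 × 36.846 = 608.21 W.
All ideal ⇒ P_in = P_out, so I_supply = 608.21/240 = 2.53 A.

I_supply ≈ 2.53 A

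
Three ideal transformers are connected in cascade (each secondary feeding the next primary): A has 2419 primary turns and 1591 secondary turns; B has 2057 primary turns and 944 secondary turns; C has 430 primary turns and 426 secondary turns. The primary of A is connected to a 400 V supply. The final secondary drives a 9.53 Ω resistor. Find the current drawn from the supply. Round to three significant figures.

I_supply ≈ 3.75 A

After A: V = 400.00 × 1591/2419 = 263.08 V.
After B: V = 263.08 × 944/2057 = 120.73 V.
After C: V = 120.73 × 426/430 = 119.61 V.
I_load = 119.61/9.53 = 12.551 A, so P_out = 119.61 × 12.551 = 1501.3 W.
All ideal ⇒ P_in = P_out, so I_supply = 1501.3/400 = 3.75 A.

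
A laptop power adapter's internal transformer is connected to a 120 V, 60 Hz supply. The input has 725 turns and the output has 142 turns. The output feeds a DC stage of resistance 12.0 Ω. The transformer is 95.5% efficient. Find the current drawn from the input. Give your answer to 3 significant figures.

I_in ≈ 0.402 A

V_out = 120 × 142/725 = 23.503 V.
I_out = V_out/R = 23.503/12.0 = 1.9586 A.
P_out = V_out I_out = 23.503 × 1.9586 = 46.034 W.
P_in = P_out/η = 46.034/0.955 = 48.203 W.
I_in = P_in/V_in = 48.203/120 = 0.402 A.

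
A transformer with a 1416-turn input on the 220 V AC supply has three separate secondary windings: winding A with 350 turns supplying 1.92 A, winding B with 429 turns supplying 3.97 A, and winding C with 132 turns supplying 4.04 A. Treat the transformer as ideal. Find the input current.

V_A = 220 × 350/1416 = 54.379 V; V_B = 220 × 429/1416 = 66.653 V; V_C = 220 × 132/1416 = 20.508 V.
P_out = V_A I_A + V_B I_B + V_C I_C = 54.379×1.92 + 66.653×3.97 + 20.508×4.04 = 104.41 + 264.61 + 82.854 = 451.87 W.
Ideal ⇒ P_in = P_out, so I_in = P_out/V_in = 451.87/220 = 2.05 A.

I_in ≈ 2.05 A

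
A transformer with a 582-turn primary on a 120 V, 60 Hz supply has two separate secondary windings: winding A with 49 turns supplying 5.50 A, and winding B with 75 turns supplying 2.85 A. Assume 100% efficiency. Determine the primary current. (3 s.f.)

V_A = 120 × 49/582 = 10.103 V; V_B = 120 × 75/582 = 15.464 V.
P_out = V_A I_A + V_B I_B = 10.103×5.50 + 15.464×2.85 = 55.567 + 44.072 = 99.639 W.
Ideal ⇒ P_in = P_out, so I_p = P_out/V_p = 99.639/120 = 0.830 A.

I_p ≈ 0.830 A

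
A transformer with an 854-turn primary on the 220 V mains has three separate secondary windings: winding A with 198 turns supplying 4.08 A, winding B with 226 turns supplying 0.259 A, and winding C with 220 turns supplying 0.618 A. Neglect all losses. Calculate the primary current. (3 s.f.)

V_A = 220 × 198/854 = 51.007 V; V_B = 220 × 226/854 = 58.220 V; V_C = 220 × 220/854 = 56.674 V.
P_out = V_A I_A + V_B I_B + V_C I_C = 51.007×4.08 + 58.220×0.259 + 56.674×0.618 = 208.11 + 15.079 + 35.025 = 258.21 W.
Ideal ⇒ P_in = P_out, so I_p = P_out/V_p = 258.21/220 = 1.17 A.

I_p ≈ 1.17 A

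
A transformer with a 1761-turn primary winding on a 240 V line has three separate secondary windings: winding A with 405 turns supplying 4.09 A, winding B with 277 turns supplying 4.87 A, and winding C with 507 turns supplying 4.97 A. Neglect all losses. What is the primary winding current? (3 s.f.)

I_p ≈ 3.14 A

V_A = 240 × 405/1761 = 55.196 V; V_B = 240 × 277/1761 = 37.751 V; V_C = 240 × 507/1761 = 69.097 V.
P_out = V_A I_A + V_B I_B + V_C I_C = 55.196×4.09 + 37.751×4.87 + 69.097×4.97 = 225.75 + 183.85 + 343.41 = 753.01 W.
Ideal ⇒ P_in = P_out, so I_p = P_out/V_p = 753.01/240 = 3.14 A.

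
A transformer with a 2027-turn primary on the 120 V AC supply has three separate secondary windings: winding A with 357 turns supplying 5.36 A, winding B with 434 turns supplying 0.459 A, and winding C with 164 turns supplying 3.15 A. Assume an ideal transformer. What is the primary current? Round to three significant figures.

V_A = 120 × 357/2027 = 21.135 V; V_B = 120 × 434/2027 = 25.693 V; V_C = 120 × 164/2027 = 9.7089 V.
P_out = V_A I_A + V_B I_B + V_C I_C = 21.135×5.36 + 25.693×0.459 + 9.7089×3.15 = 113.28 + 11.793 + 30.583 = 155.66 W.
Ideal ⇒ P_in = P_out, so I_p = P_out/V_p = 155.66/120 = 1.30 A.

I_p ≈ 1.30 A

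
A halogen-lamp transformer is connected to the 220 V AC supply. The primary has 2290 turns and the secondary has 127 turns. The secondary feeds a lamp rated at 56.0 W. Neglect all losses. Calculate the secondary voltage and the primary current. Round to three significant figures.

V_s ≈ 12.2 V, I_p ≈ 0.255 A

V_s = V_p × N_s/N_p = 220 × 127/2290 = 12.201 V.
I_s = P/V_s = 56.0/12.201 = 4.5898 A.
I_p = I_s × N_s/N_p = 4.5898 × 127/2290 = 0.255 A.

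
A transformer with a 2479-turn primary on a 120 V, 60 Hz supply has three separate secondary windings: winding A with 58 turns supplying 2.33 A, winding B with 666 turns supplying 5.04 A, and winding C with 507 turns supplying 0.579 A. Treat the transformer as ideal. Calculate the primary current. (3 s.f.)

V_A = 120 × 58/2479 = 2.8076 V; V_B = 120 × 666/2479 = 32.239 V; V_C = 120 × 507/2479 = 24.542 V.
P_out = V_A I_A + V_B I_B + V_C I_C = 2.8076×2.33 + 32.239×5.04 + 24.542×0.579 = 6.5417 + 162.48 + 14.210 = 183.24 W.
Ideal ⇒ P_in = P_out, so I_p = P_out/V_p = 183.24/120 = 1.53 A.

I_p ≈ 1.53 A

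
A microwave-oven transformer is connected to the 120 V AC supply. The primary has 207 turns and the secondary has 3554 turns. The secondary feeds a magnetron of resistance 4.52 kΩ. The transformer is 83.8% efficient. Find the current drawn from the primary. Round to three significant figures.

V_s = 120 × 3554/207 = 2060.3 V.
I_s = V_s/R = 2060.3/4520 = 0.45582 A.
P_out = V_s I_s = 2060.3 × 0.45582 = 939.11 W.
P_in = P_out/η = 939.11/0.838 = 1120.7 W.
I_p = P_in/V_p = 1120.7/120 = 9.34 A.

I_p ≈ 9.34 A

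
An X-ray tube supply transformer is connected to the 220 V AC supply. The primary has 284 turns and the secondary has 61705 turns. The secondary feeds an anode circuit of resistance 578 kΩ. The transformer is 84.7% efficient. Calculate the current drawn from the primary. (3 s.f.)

I_p ≈ 21.2 A

V_s = 220 × 61705/284 = 47800 V.
I_s = V_s/R = 47800/578000 = 0.082698 A.
P_out = V_s I_s = 47800 × 0.082698 = 3953.0 W.
P_in = P_out/η = 3953.0/0.847 = 4667.0 W.
I_p = P_in/V_p = 4667.0/220 = 21.2 A.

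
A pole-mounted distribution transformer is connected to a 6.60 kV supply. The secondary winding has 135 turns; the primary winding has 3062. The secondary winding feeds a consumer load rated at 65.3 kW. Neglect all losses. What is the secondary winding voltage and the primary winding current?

V_s ≈ 291 V, I_p ≈ 9.89 A

V_s = V_p × N_s/N_p = 6600 × 135/3062 = 290.99 V.
I_s = P/V_s = 65300/290.99 = 224.41 A.
I_p = I_s × N_s/N_p = 224.41 × 135/3062 = 9.89 A.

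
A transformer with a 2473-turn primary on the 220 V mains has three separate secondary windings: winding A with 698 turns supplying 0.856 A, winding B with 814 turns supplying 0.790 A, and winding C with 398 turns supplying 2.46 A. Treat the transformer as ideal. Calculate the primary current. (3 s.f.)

I_p ≈ 0.898 A

V_A = 220 × 698/2473 = 62.095 V; V_B = 220 × 814/2473 = 72.414 V; V_C = 220 × 398/2473 = 35.406 V.
P_out = V_A I_A + V_B I_B + V_C I_C = 62.095×0.856 + 72.414×0.790 + 35.406×2.46 = 53.153 + 57.207 + 87.100 = 197.46 W.
Ideal ⇒ P_in = P_out, so I_p = P_out/V_p = 197.46/220 = 0.898 A.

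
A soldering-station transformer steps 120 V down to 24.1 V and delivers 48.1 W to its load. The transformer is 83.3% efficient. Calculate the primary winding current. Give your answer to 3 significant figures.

P_in = P_out/η = 48.1/0.833 = 57.743 W.
I_p = P_in/V_p = 57.743/120 = 0.481 A.

I_p ≈ 0.481 A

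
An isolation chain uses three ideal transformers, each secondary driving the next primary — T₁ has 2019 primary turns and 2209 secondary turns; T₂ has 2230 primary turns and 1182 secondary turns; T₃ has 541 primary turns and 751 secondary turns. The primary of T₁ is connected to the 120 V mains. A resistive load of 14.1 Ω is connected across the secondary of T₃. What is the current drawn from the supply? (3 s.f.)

After T₁: V = 120.00 × 2209/2019 = 131.29 V.
After T₂: V = 131.29 × 1182/2230 = 69.591 V.
After T₃: V = 69.591 × 751/541 = 96.604 V.
I_load = 96.604/14.1 = 6.8514 A, so P_out = 96.604 × 6.8514 = 661.87 W.
All ideal ⇒ P_in = P_out, so I_supply = 661.87/120 = 5.52 A.

I_supply ≈ 5.52 A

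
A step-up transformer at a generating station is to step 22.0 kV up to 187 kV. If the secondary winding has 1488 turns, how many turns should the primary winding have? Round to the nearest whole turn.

N_p/N_s = V_p/V_s, so N_p = 1488 × 22000/187000 = 175.1 ≈ 175 turns.

N_p = 175 turns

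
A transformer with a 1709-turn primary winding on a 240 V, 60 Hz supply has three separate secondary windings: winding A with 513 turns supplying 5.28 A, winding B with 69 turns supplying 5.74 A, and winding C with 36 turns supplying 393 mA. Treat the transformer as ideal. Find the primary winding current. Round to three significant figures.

I_p ≈ 1.82 A

V_A = 240 × 513/1709 = 72.042 V; V_B = 240 × 69/1709 = 9.6899 V; V_C = 240 × 36/1709 = 5.0556 V.
P_out = V_A I_A + V_B I_B + V_C I_C = 72.042×5.28 + 9.6899×5.74 + 5.0556×0.393 = 380.38 + 55.620 + 1.9868 = 437.99 W.
Ideal ⇒ P_in = P_out, so I_p = P_out/V_p = 437.99/240 = 1.82 A.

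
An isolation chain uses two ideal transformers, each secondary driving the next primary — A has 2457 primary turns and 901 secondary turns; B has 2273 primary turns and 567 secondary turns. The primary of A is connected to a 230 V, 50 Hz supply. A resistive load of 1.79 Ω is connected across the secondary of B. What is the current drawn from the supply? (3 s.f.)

After A: V = 230.00 × 901/2457 = 84.343 V.
After B: V = 84.343 × 567/2273 = 21.039 V.
I_load = 21.039/1.79 = 11.754 A, so P_out = 21.039 × 11.754 = 247.29 W.
All ideal ⇒ P_in = P_out, so I_supply = 247.29/230 = 1.08 A.

I_supply ≈ 1.08 A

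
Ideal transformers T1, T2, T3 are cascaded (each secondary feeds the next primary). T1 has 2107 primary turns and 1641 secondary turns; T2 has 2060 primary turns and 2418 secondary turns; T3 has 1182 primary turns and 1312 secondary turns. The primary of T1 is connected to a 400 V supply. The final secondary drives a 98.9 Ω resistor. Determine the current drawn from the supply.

After T1: V = 400.00 × 1641/2107 = 311.53 V.
After T2: V = 311.53 × 2418/2060 = 365.67 V.
After T3: V = 365.67 × 1312/1182 = 405.89 V.
I_load = 405.89/98.9 = 4.1041 A, so P_out = 405.89 × 4.1041 = 1665.8 W.
All ideal ⇒ P_in = P_out, so I_supply = 1665.8/400 = 4.16 A.

I_supply ≈ 4.16 A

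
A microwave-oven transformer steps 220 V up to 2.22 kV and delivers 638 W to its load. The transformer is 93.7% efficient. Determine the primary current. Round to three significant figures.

I_p ≈ 3.09 A

P_in = P_out/η = 638/0.937 = 680.90 W.
I_p = P_in/V_p = 680.90/220 = 3.09 A.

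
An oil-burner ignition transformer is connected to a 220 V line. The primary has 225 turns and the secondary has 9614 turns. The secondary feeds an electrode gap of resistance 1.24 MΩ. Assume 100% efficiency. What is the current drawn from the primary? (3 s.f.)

V_s = V_p × N_s/N_p = 220 × 9614/225 = 9400.4 V.
I_s = V_s/R = 9400.4/(1.24×10^6) = 0.0075809 A.
For an ideal transformer I_p N_p = I_s N_s, so I_p = 0.0075809 × 9614/225 = 0.324 A.

I_p ≈ 0.324 A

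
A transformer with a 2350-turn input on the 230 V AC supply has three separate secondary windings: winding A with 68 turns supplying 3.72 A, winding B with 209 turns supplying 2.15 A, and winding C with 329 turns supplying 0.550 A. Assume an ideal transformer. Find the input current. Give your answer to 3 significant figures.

I_in ≈ 0.376 A

V_A = 230 × 68/2350 = 6.6553 V; V_B = 230 × 209/2350 = 20.455 V; V_C = 230 × 329/2350 = 32.200 V.
P_out = V_A I_A + V_B I_B + V_C I_C = 6.6553×3.72 + 20.455×2.15 + 32.200×0.550 = 24.758 + 43.979 + 17.710 = 86.447 W.
Ideal ⇒ P_in = P_out, so I_in = P_out/V_in = 86.447/230 = 0.376 A.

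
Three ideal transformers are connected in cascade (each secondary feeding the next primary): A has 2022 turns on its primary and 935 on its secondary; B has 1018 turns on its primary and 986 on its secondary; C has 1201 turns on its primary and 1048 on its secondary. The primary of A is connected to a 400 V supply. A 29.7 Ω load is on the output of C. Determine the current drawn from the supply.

Secondary of A: V = 400.00 × 935/2022 = 184.97 V.
Secondary of B: V = 184.97 × 986/1018 = 179.15 V.
Secondary of C: V = 179.15 × 1048/1201 = 156.33 V.
I_load = 156.33/29.7 = 5.2636 A, so P_out = 156.33 × 5.2636 = 822.85 W.
All ideal ⇒ P_in = P_out, so I_supply = 822.85/400 = 2.06 A.

I_supply ≈ 2.06 A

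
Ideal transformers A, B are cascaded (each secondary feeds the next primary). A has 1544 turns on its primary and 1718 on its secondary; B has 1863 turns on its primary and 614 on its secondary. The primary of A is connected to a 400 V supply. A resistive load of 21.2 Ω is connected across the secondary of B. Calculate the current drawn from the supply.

Secondary of A: V = 400.00 × 1718/1544 = 445.08 V.
Secondary of B: V = 445.08 × 614/1863 = 146.69 V.
I_load = 146.69/21.2 = 6.9192 A, so P_out = 146.69 × 6.9192 = 1015.0 W.
All ideal ⇒ P_in = P_out, so I_supply = 1015.0/400 = 2.54 A.

I_supply ≈ 2.54 A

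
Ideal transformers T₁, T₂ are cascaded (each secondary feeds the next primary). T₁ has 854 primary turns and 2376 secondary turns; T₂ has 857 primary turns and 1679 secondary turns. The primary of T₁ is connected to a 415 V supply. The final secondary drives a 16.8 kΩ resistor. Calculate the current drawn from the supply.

I_supply ≈ 0.734 A

After T₁: V = 415.00 × 2376/854 = 1154.6 V.
After T₂: V = 1154.6 × 1679/857 = 2262.1 V.
I_load = 2262.1/16800 = 0.13465 A, so P_out = 2262.1 × 0.13465 = 304.58 W.
All ideal ⇒ P_in = P_out, so I_supply = 304.58/415 = 0.734 A.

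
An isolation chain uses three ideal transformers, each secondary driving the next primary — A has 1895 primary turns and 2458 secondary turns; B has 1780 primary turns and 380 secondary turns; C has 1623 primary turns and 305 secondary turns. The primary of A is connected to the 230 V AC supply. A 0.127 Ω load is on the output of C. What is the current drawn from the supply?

I_supply ≈ 4.90 A

After A: V = 230.00 × 2458/1895 = 298.33 V.
After B: V = 298.33 × 380/1780 = 63.689 V.
After C: V = 63.689 × 305/1623 = 11.969 V.
I_load = 11.969/0.127 = 94.241 A, so P_out = 11.969 × 94.241 = 1127.9 W.
All ideal ⇒ P_in = P_out, so I_supply = 1127.9/230 = 4.90 A.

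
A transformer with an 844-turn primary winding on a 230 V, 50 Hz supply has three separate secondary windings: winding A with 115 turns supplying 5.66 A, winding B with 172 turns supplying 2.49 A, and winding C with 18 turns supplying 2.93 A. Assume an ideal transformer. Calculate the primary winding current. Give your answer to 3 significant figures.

V_A = 230 × 115/844 = 31.339 V; V_B = 230 × 172/844 = 46.872 V; V_C = 230 × 18/844 = 4.9052 V.
P_out = V_A I_A + V_B I_B + V_C I_C = 31.339×5.66 + 46.872×2.49 + 4.9052×2.93 = 177.38 + 116.71 + 14.372 = 308.46 W.
Ideal ⇒ P_in = P_out, so I_p = P_out/V_p = 308.46/230 = 1.34 A.

I_p ≈ 1.34 A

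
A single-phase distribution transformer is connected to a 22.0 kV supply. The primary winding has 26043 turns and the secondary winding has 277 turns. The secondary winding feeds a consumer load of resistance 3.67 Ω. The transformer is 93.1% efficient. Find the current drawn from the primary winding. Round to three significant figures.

V_s = 22000 × 277/26043 = 234.00 V.
I_s = V_s/R = 234.00/3.67 = 63.760 A.
P_out = V_s I_s = 234.00 × 63.760 = 14920 W.
P_in = P_out/η = 14920/0.931 = 16025 W.
I_p = P_in/V_p = 16025/22000 = 0.728 A.

I_p ≈ 0.728 A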